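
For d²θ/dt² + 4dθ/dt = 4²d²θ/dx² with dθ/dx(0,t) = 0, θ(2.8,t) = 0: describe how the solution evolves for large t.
θ → 0. Damping (γ=4) dissipates energy; oscillations decay exponentially.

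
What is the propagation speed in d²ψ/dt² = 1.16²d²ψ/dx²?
Speed = 1.16. Information travels along characteristics x = x₀ ± 1.16t.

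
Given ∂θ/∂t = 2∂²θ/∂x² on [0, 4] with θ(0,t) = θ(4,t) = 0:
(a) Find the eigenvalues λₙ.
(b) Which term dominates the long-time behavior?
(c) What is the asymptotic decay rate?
Eigenvalues: λₙ = 2n²π²/4².
First three modes:
  n=1: λ₁ = 2π²/4² ≈ 1.234
  n=2: λ₂ = 8π²/4² ≈ 4.935 (4× faster decay)
  n=3: λ₃ = 18π²/4² ≈ 11.103 (9× faster decay)
As t → ∞, higher modes decay exponentially faster. The n=1 mode dominates: θ ~ c₁ sin(πx/4) e^{-λ₁t}.
Decay rate: λ₁ = 2π²/4² ≈ 1.234.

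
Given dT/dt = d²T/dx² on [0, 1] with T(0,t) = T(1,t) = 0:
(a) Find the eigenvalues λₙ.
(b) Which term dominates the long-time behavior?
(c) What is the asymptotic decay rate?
Eigenvalues: λₙ = n²π².
First three modes:
  n=1: λ₁ = π² ≈ 9.87
  n=2: λ₂ = 4π² ≈ 39.478 (4× faster decay)
  n=3: λ₃ = 9π² ≈ 88.826 (9× faster decay)
As t → ∞, higher modes decay exponentially faster. The n=1 mode dominates: T ~ c₁ sin(πx) e^{-λ₁t}.
Decay rate: λ₁ = π² ≈ 9.87.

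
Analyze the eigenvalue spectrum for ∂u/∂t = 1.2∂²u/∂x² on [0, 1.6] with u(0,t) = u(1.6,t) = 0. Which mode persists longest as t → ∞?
Eigenvalues: λₙ = 1.2n²π²/1.6².
First three modes:
  n=1: λ₁ = 1.2π²/1.6² ≈ 4.626
  n=2: λ₂ = 4.8π²/1.6² ≈ 18.506 (4× faster decay)
  n=3: λ₃ = 10.8π²/1.6² ≈ 41.637 (9× faster decay)
As t → ∞, higher modes decay exponentially faster. The n=1 mode dominates: u ~ c₁ sin(πx/1.6) e^{-λ₁t}.
Decay rate: λ₁ = 1.2π²/1.6² ≈ 4.626.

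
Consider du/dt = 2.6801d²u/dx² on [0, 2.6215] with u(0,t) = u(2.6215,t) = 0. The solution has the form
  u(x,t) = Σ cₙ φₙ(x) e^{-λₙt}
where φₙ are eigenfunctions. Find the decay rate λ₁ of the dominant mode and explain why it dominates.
Eigenvalues: λₙ = 2.6801n²π²/2.6215².
First three modes:
  n=1: λ₁ = 2.6801π²/2.6215² ≈ 3.849
  n=2: λ₂ = 10.7204π²/2.6215² ≈ 15.396 (4× faster decay)
  n=3: λ₃ = 24.1209π²/2.6215² ≈ 34.641 (9× faster decay)
As t → ∞, higher modes decay exponentially faster. The n=1 mode dominates: u ~ c₁ sin(πx/2.6215) e^{-λ₁t}.
Decay rate: λ₁ = 2.6801π²/2.6215² ≈ 3.849.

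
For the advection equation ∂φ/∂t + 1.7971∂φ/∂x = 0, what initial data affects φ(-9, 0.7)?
A single point: x = -10.25797. The characteristic through (-9, 0.7) is x - 1.7971t = const, so x = -9 - 1.7971·0.7 = -10.25797.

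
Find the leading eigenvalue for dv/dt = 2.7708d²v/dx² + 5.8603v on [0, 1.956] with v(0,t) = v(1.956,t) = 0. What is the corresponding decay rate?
Eigenvalues: λₙ = 2.7708n²π²/1.956² - 5.8603.
First three modes:
  n=1: λ₁ = 2.7708π²/1.956² - 5.8603 ≈ 1.287
  n=2: λ₂ = 11.0832π²/1.956² - 5.8603 ≈ 22.731
  n=3: λ₃ = 24.9372π²/1.956² - 5.8603 ≈ 58.469
Since 2.7708π²/1.956² ≈ 7.148 > 5.8603, all λₙ > 0.
The n=1 mode decays slowest → dominates as t → ∞.
Asymptotic: v ~ c₁ sin(πx/1.956) e^{-λ₁t} with decay rate λ₁ ≈ 1.287.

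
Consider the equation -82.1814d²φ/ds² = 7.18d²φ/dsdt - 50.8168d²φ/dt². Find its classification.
Rewriting in standard form: -82.1814d²φ/ds² - 7.18d²φ/dsdt + 50.8168d²φ/dt² = 0. Hyperbolic. (A = -82.1814, B = -7.18, C = 50.8168 gives B² - 4AC = 16756.33547008.)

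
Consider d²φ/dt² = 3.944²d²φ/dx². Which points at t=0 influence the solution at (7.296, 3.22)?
Domain of dependence: [-5.40368, 19.99568]. Signals travel at speed 3.944, so data within |x - 7.296| ≤ 3.944·3.22 = 12.69968 can reach the point.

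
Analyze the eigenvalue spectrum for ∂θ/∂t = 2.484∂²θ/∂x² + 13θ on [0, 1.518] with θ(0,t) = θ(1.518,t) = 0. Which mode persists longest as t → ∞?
Eigenvalues: λₙ = 2.484n²π²/1.518² - 13.
First three modes:
  n=1: λ₁ = 2.484π²/1.518² - 13 ≈ -2.361
  n=2: λ₂ = 9.936π²/1.518² - 13 ≈ 29.557
  n=3: λ₃ = 22.356π²/1.518² - 13 ≈ 82.753
Since 2.484π²/1.518² ≈ 10.639 < 13, λ₁ < 0.
The n=1 mode grows fastest (−λₙ is largest for n=1) → dominates.
Asymptotic: θ ~ c₁ sin(πx/1.518) e^{2.361t} (exponential growth at rate −λ₁ ≈ 2.361).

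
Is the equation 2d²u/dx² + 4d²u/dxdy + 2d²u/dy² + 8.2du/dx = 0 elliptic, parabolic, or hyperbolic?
Computing B² - 4AC with A = 2, B = 4, C = 2: discriminant = 0 (zero). Answer: parabolic.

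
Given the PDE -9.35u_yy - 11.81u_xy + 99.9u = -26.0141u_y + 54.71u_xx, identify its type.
Rewriting in standard form: -54.71u_xx - 11.81u_xy - 9.35u_yy + 26.0141u_y + 99.9u = 0. The second-order coefficients are A = -54.71, B = -11.81, C = -9.35. Since B² - 4AC = -1906.6779 < 0, this is an elliptic PDE.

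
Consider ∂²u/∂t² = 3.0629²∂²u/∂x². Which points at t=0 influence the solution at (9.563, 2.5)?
Domain of dependence: [1.90575, 17.22025]. Signals travel at speed 3.0629, so data within |x - 9.563| ≤ 3.0629·2.5 = 7.65725 can reach the point.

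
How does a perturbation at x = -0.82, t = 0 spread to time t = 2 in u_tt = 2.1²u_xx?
Domain of influence: [-5.02, 3.38]. Data at x = -0.82 spreads outward at speed 2.1.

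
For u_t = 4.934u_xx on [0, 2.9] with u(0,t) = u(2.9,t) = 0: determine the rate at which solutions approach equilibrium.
Eigenvalues: λₙ = 4.934n²π²/2.9².
First three modes:
  n=1: λ₁ = 4.934π²/2.9² ≈ 5.79
  n=2: λ₂ = 19.736π²/2.9² ≈ 23.161 (4× faster decay)
  n=3: λ₃ = 44.406π²/2.9² ≈ 52.113 (9× faster decay)
As t → ∞, higher modes decay exponentially faster. The n=1 mode dominates: u ~ c₁ sin(πx/2.9) e^{-λ₁t}.
Decay rate: λ₁ = 4.934π²/2.9² ≈ 5.79.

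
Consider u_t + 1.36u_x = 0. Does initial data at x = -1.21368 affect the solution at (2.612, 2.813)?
Yes. The characteristic through (2.612, 2.813) passes through x = -1.21368.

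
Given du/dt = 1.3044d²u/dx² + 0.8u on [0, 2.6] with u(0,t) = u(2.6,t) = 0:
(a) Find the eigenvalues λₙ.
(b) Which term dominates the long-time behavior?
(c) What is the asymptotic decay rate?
Eigenvalues: λₙ = 1.3044n²π²/2.6² - 0.8.
First three modes:
  n=1: λ₁ = 1.3044π²/2.6² - 0.8 ≈ 1.104
  n=2: λ₂ = 5.2176π²/2.6² - 0.8 ≈ 6.818
  n=3: λ₃ = 11.7396π²/2.6² - 0.8 ≈ 16.34
Since 1.3044π²/2.6² ≈ 1.904 > 0.8, all λₙ > 0.
The n=1 mode decays slowest → dominates as t → ∞.
Asymptotic: u ~ c₁ sin(πx/2.6) e^{-λ₁t} with decay rate λ₁ ≈ 1.104.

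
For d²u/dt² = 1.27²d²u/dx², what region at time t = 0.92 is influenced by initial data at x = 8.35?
Domain of influence: [7.1816, 9.5184]. Data at x = 8.35 spreads outward at speed 1.27.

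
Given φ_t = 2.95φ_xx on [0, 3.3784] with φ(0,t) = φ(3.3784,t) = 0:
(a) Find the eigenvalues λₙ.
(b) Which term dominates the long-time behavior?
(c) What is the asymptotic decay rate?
Eigenvalues: λₙ = 2.95n²π²/3.3784².
First three modes:
  n=1: λ₁ = 2.95π²/3.3784² ≈ 2.551
  n=2: λ₂ = 11.8π²/3.3784² ≈ 10.204 (4× faster decay)
  n=3: λ₃ = 26.55π²/3.3784² ≈ 22.958 (9× faster decay)
As t → ∞, higher modes decay exponentially faster. The n=1 mode dominates: φ ~ c₁ sin(πx/3.3784) e^{-λ₁t}.
Decay rate: λ₁ = 2.95π²/3.3784² ≈ 2.551.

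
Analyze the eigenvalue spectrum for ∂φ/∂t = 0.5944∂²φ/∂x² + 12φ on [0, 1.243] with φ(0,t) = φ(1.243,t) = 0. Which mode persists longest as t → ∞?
Eigenvalues: λₙ = 0.5944n²π²/1.243² - 12.
First three modes:
  n=1: λ₁ = 0.5944π²/1.243² - 12 ≈ -8.203
  n=2: λ₂ = 2.3776π²/1.243² - 12 ≈ 3.188
  n=3: λ₃ = 5.3496π²/1.243² - 12 ≈ 22.173
Since 0.5944π²/1.243² ≈ 3.797 < 12, λ₁ < 0.
The n=1 mode grows fastest (−λₙ is largest for n=1) → dominates.
Asymptotic: φ ~ c₁ sin(πx/1.243) e^{8.203t} (exponential growth at rate −λ₁ ≈ 8.203).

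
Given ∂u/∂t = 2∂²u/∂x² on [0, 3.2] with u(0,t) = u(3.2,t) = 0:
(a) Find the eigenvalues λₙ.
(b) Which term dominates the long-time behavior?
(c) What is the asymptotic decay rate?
Eigenvalues: λₙ = 2n²π²/3.2².
First three modes:
  n=1: λ₁ = 2π²/3.2² ≈ 1.928
  n=2: λ₂ = 8π²/3.2² ≈ 7.711 (4× faster decay)
  n=3: λ₃ = 18π²/3.2² ≈ 17.349 (9× faster decay)
As t → ∞, higher modes decay exponentially faster. The n=1 mode dominates: u ~ c₁ sin(πx/3.2) e^{-λ₁t}.
Decay rate: λ₁ = 2π²/3.2² ≈ 1.928.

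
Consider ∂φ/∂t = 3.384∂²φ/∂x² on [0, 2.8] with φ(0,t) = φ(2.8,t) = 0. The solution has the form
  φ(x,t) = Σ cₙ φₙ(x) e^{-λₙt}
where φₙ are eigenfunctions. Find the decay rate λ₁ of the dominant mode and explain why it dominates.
Eigenvalues: λₙ = 3.384n²π²/2.8².
First three modes:
  n=1: λ₁ = 3.384π²/2.8² ≈ 4.26
  n=2: λ₂ = 13.536π²/2.8² ≈ 17.04 (4× faster decay)
  n=3: λ₃ = 30.456π²/2.8² ≈ 38.34 (9× faster decay)
As t → ∞, higher modes decay exponentially faster. The n=1 mode dominates: φ ~ c₁ sin(πx/2.8) e^{-λ₁t}.
Decay rate: λ₁ = 3.384π²/2.8² ≈ 4.26.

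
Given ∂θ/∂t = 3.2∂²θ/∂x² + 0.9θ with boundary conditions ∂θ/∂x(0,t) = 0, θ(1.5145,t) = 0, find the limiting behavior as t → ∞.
θ → 0. Diffusion dominates reaction (r=0.9 < κπ²/(4L²)≈3.44); solution decays.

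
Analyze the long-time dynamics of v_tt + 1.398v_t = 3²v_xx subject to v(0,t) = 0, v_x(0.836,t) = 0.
Long-time behavior: v → 0. Damping (γ=1.398) dissipates energy; oscillations decay exponentially.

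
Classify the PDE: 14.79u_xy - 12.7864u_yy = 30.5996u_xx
Rewriting in standard form: -30.5996u_xx + 14.79u_xy - 12.7864u_yy = 0. A = -30.5996, B = 14.79, C = -12.7864. Discriminant B² - 4AC = -1346.29080176. Since -1346.29080176 < 0, elliptic.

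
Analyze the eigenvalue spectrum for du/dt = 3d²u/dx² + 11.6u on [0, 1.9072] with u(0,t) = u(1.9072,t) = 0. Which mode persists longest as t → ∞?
Eigenvalues: λₙ = 3n²π²/1.9072² - 11.6.
First three modes:
  n=1: λ₁ = 3π²/1.9072² - 11.6 ≈ -3.46
  n=2: λ₂ = 12π²/1.9072² - 11.6 ≈ 20.96
  n=3: λ₃ = 27π²/1.9072² - 11.6 ≈ 61.661
Since 3π²/1.9072² ≈ 8.14 < 11.6, λ₁ < 0.
The n=1 mode grows fastest (−λₙ is largest for n=1) → dominates.
Asymptotic: u ~ c₁ sin(πx/1.9072) e^{3.46t} (exponential growth at rate −λ₁ ≈ 3.46).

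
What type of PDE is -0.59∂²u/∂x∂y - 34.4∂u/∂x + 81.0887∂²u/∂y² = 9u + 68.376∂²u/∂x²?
Rewriting in standard form: -68.376∂²u/∂x² - 0.59∂²u/∂x∂y + 81.0887∂²u/∂y² - 34.4∂u/∂x - 9u = 0. With A = -68.376, B = -0.59, C = 81.0887, the discriminant is 22178.4319048. This is a hyperbolic PDE.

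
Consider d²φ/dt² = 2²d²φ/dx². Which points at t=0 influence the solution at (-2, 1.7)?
Domain of dependence: [-5.4, 1.4]. Signals travel at speed 2, so data within |x - -2| ≤ 2·1.7 = 3.4 can reach the point.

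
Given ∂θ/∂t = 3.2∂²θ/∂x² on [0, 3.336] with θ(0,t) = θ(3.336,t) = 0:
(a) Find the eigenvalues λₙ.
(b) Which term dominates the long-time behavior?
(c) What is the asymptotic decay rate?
Eigenvalues: λₙ = 3.2n²π²/3.336².
First three modes:
  n=1: λ₁ = 3.2π²/3.336² ≈ 2.838
  n=2: λ₂ = 12.8π²/3.336² ≈ 11.352 (4× faster decay)
  n=3: λ₃ = 28.8π²/3.336² ≈ 25.541 (9× faster decay)
As t → ∞, higher modes decay exponentially faster. The n=1 mode dominates: θ ~ c₁ sin(πx/3.336) e^{-λ₁t}.
Decay rate: λ₁ = 3.2π²/3.336² ≈ 2.838.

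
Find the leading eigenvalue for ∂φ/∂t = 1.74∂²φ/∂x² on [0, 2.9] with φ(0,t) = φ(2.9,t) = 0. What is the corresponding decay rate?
Eigenvalues: λₙ = 1.74n²π²/2.9².
First three modes:
  n=1: λ₁ = 1.74π²/2.9² ≈ 2.042
  n=2: λ₂ = 6.96π²/2.9² ≈ 8.168 (4× faster decay)
  n=3: λ₃ = 15.66π²/2.9² ≈ 18.378 (9× faster decay)
As t → ∞, higher modes decay exponentially faster. The n=1 mode dominates: φ ~ c₁ sin(πx/2.9) e^{-λ₁t}.
Decay rate: λ₁ = 1.74π²/2.9² ≈ 2.042.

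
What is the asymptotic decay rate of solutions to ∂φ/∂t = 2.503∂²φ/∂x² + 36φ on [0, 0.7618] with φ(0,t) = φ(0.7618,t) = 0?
Eigenvalues: λₙ = 2.503n²π²/0.7618² - 36.
First three modes:
  n=1: λ₁ = 2.503π²/0.7618² - 36 ≈ 6.568
  n=2: λ₂ = 10.012π²/0.7618² - 36 ≈ 134.27
  n=3: λ₃ = 22.527π²/0.7618² - 36 ≈ 347.108
Since 2.503π²/0.7618² ≈ 42.568 > 36, all λₙ > 0.
The n=1 mode decays slowest → dominates as t → ∞.
Asymptotic: φ ~ c₁ sin(πx/0.7618) e^{-λ₁t} with decay rate λ₁ ≈ 6.568.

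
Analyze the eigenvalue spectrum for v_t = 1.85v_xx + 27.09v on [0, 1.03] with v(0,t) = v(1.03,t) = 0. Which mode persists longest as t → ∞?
Eigenvalues: λₙ = 1.85n²π²/1.03² - 27.09.
First three modes:
  n=1: λ₁ = 1.85π²/1.03² - 27.09 ≈ -9.879
  n=2: λ₂ = 7.4π²/1.03² - 27.09 ≈ 41.753
  n=3: λ₃ = 16.65π²/1.03² - 27.09 ≈ 127.806
Since 1.85π²/1.03² ≈ 17.211 < 27.09, λ₁ < 0.
The n=1 mode grows fastest (−λₙ is largest for n=1) → dominates.
Asymptotic: v ~ c₁ sin(πx/1.03) e^{9.879t} (exponential growth at rate −λ₁ ≈ 9.879).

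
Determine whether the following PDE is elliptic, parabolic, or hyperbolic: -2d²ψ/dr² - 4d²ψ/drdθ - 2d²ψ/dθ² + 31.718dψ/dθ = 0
Coefficients: A = -2, B = -4, C = -2. B² - 4AC = 0, which is zero, so the equation is parabolic.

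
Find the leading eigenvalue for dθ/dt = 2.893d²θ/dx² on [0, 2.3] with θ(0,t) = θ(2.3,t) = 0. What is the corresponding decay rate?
Eigenvalues: λₙ = 2.893n²π²/2.3².
First three modes:
  n=1: λ₁ = 2.893π²/2.3² ≈ 5.397
  n=2: λ₂ = 11.572π²/2.3² ≈ 21.59 (4× faster decay)
  n=3: λ₃ = 26.037π²/2.3² ≈ 48.577 (9× faster decay)
As t → ∞, higher modes decay exponentially faster. The n=1 mode dominates: θ ~ c₁ sin(πx/2.3) e^{-λ₁t}.
Decay rate: λ₁ = 2.893π²/2.3² ≈ 5.397.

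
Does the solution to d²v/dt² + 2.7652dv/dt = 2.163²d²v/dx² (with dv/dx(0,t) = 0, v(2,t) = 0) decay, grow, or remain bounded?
v → 0. Damping (γ=2.7652) dissipates energy; oscillations decay exponentially.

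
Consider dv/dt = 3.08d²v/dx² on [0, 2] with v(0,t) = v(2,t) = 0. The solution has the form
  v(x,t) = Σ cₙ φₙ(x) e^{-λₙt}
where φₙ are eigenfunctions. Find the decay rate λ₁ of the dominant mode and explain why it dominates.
Eigenvalues: λₙ = 3.08n²π²/2².
First three modes:
  n=1: λ₁ = 3.08π²/2² ≈ 7.6
  n=2: λ₂ = 12.32π²/2² ≈ 30.398 (4× faster decay)
  n=3: λ₃ = 27.72π²/2² ≈ 68.396 (9× faster decay)
As t → ∞, higher modes decay exponentially faster. The n=1 mode dominates: v ~ c₁ sin(πx/2) e^{-λ₁t}.
Decay rate: λ₁ = 3.08π²/2² ≈ 7.6.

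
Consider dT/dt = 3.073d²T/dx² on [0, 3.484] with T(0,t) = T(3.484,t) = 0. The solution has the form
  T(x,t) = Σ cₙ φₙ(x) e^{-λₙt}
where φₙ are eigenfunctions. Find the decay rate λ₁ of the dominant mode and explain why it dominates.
Eigenvalues: λₙ = 3.073n²π²/3.484².
First three modes:
  n=1: λ₁ = 3.073π²/3.484² ≈ 2.499
  n=2: λ₂ = 12.292π²/3.484² ≈ 9.995 (4× faster decay)
  n=3: λ₃ = 27.657π²/3.484² ≈ 22.488 (9× faster decay)
As t → ∞, higher modes decay exponentially faster. The n=1 mode dominates: T ~ c₁ sin(πx/3.484) e^{-λ₁t}.
Decay rate: λ₁ = 3.073π²/3.484² ≈ 2.499.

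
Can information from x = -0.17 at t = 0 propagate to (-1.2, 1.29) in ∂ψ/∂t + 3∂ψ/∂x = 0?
No. Only data at x = -5.07 affects (-1.2, 1.29). Advection has one-way propagation along characteristics.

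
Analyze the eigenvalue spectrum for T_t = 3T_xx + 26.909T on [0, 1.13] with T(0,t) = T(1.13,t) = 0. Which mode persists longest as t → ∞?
Eigenvalues: λₙ = 3n²π²/1.13² - 26.909.
First three modes:
  n=1: λ₁ = 3π²/1.13² - 26.909 ≈ -3.721
  n=2: λ₂ = 12π²/1.13² - 26.909 ≈ 65.843
  n=3: λ₃ = 27π²/1.13² - 26.909 ≈ 181.783
Since 3π²/1.13² ≈ 23.188 < 26.909, λ₁ < 0.
The n=1 mode grows fastest (−λₙ is largest for n=1) → dominates.
Asymptotic: T ~ c₁ sin(πx/1.13) e^{3.721t} (exponential growth at rate −λ₁ ≈ 3.721).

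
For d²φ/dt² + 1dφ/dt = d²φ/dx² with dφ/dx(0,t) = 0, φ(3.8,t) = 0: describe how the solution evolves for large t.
φ → 0. Damping (γ=1) dissipates energy; oscillations decay exponentially.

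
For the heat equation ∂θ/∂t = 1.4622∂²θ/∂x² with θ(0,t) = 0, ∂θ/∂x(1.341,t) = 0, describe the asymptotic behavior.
θ → 0. Heat escapes through the Dirichlet boundary.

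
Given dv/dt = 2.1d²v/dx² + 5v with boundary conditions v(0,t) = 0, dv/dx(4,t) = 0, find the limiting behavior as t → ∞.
v grows unboundedly. Reaction dominates diffusion (r=5 > κπ²/(4L²)≈0.32); solution grows exponentially.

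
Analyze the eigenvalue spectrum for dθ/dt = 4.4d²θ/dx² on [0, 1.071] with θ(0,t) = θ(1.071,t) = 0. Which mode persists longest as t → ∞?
Eigenvalues: λₙ = 4.4n²π²/1.071².
First three modes:
  n=1: λ₁ = 4.4π²/1.071² ≈ 37.859
  n=2: λ₂ = 17.6π²/1.071² ≈ 151.438 (4× faster decay)
  n=3: λ₃ = 39.6π²/1.071² ≈ 340.734 (9× faster decay)
As t → ∞, higher modes decay exponentially faster. The n=1 mode dominates: θ ~ c₁ sin(πx/1.071) e^{-λ₁t}.
Decay rate: λ₁ = 4.4π²/1.071² ≈ 37.859.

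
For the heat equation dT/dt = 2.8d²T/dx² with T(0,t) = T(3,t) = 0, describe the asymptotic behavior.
T → 0. Heat diffuses out through both boundaries.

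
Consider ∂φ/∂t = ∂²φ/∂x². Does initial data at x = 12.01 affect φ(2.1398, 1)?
Yes, for any finite x. The heat equation has infinite propagation speed, so all initial data affects all points at any t > 0.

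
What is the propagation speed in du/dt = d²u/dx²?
Infinite. The heat equation is parabolic, not hyperbolic, so disturbances propagate instantly.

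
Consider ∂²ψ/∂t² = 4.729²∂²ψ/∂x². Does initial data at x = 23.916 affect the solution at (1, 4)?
No. The domain of dependence is [-17.916, 19.916], and 23.916 is outside this interval.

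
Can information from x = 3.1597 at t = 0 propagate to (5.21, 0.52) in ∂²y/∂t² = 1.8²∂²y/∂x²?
No. The domain of dependence is [4.274, 6.146], and 3.1597 is outside this interval.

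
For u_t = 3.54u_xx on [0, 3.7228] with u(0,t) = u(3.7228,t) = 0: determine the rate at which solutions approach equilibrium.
Eigenvalues: λₙ = 3.54n²π²/3.7228².
First three modes:
  n=1: λ₁ = 3.54π²/3.7228² ≈ 2.521
  n=2: λ₂ = 14.16π²/3.7228² ≈ 10.084 (4× faster decay)
  n=3: λ₃ = 31.86π²/3.7228² ≈ 22.689 (9× faster decay)
As t → ∞, higher modes decay exponentially faster. The n=1 mode dominates: u ~ c₁ sin(πx/3.7228) e^{-λ₁t}.
Decay rate: λ₁ = 3.54π²/3.7228² ≈ 2.521.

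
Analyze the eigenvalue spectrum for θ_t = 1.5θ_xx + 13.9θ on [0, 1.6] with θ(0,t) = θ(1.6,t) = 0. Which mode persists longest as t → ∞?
Eigenvalues: λₙ = 1.5n²π²/1.6² - 13.9.
First three modes:
  n=1: λ₁ = 1.5π²/1.6² - 13.9 ≈ -8.117
  n=2: λ₂ = 6π²/1.6² - 13.9 ≈ 9.232
  n=3: λ₃ = 13.5π²/1.6² - 13.9 ≈ 38.147
Since 1.5π²/1.6² ≈ 5.783 < 13.9, λ₁ < 0.
The n=1 mode grows fastest (−λₙ is largest for n=1) → dominates.
Asymptotic: θ ~ c₁ sin(πx/1.6) e^{8.117t} (exponential growth at rate −λ₁ ≈ 8.117).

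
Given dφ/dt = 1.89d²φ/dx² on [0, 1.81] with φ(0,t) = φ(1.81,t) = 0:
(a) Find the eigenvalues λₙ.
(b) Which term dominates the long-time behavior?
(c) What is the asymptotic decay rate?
Eigenvalues: λₙ = 1.89n²π²/1.81².
First three modes:
  n=1: λ₁ = 1.89π²/1.81² ≈ 5.694
  n=2: λ₂ = 7.56π²/1.81² ≈ 22.775 (4× faster decay)
  n=3: λ₃ = 17.01π²/1.81² ≈ 51.244 (9× faster decay)
As t → ∞, higher modes decay exponentially faster. The n=1 mode dominates: φ ~ c₁ sin(πx/1.81) e^{-λ₁t}.
Decay rate: λ₁ = 1.89π²/1.81² ≈ 5.694.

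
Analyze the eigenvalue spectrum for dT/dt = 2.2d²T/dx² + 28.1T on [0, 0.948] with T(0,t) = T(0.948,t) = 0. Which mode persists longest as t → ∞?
Eigenvalues: λₙ = 2.2n²π²/0.948² - 28.1.
First three modes:
  n=1: λ₁ = 2.2π²/0.948² - 28.1 ≈ -3.94
  n=2: λ₂ = 8.8π²/0.948² - 28.1 ≈ 68.542
  n=3: λ₃ = 19.8π²/0.948² - 28.1 ≈ 189.344
Since 2.2π²/0.948² ≈ 24.16 < 28.1, λ₁ < 0.
The n=1 mode grows fastest (−λₙ is largest for n=1) → dominates.
Asymptotic: T ~ c₁ sin(πx/0.948) e^{3.94t} (exponential growth at rate −λ₁ ≈ 3.94).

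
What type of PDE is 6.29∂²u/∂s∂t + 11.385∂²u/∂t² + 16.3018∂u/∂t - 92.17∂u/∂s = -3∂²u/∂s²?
Rewriting in standard form: 3∂²u/∂s² + 6.29∂²u/∂s∂t + 11.385∂²u/∂t² - 92.17∂u/∂s + 16.3018∂u/∂t = 0. With A = 3, B = 6.29, C = 11.385, the discriminant is -97.0559. This is an elliptic PDE.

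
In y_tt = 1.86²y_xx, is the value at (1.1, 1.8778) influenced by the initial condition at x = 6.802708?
No. The domain of dependence is [-2.392708, 4.592708], and 6.802708 is outside this interval.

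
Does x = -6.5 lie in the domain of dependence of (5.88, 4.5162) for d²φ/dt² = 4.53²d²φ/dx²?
Yes. The domain of dependence is [-14.578386, 26.338386], and -6.5 ∈ [-14.578386, 26.338386].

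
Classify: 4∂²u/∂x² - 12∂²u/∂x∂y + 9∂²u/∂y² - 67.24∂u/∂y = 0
Parabolic (discriminant = 0).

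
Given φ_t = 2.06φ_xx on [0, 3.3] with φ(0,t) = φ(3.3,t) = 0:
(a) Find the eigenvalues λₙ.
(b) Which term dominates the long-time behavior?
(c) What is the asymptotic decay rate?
Eigenvalues: λₙ = 2.06n²π²/3.3².
First three modes:
  n=1: λ₁ = 2.06π²/3.3² ≈ 1.867
  n=2: λ₂ = 8.24π²/3.3² ≈ 7.468 (4× faster decay)
  n=3: λ₃ = 18.54π²/3.3² ≈ 16.803 (9× faster decay)
As t → ∞, higher modes decay exponentially faster. The n=1 mode dominates: φ ~ c₁ sin(πx/3.3) e^{-λ₁t}.
Decay rate: λ₁ = 2.06π²/3.3² ≈ 1.867.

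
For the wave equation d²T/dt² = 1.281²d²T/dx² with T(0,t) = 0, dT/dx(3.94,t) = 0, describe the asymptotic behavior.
T oscillates (no decay). Energy is conserved; the solution oscillates indefinitely as standing waves.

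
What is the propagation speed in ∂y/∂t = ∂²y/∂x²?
Infinite. The heat equation is parabolic, not hyperbolic, so disturbances propagate instantly.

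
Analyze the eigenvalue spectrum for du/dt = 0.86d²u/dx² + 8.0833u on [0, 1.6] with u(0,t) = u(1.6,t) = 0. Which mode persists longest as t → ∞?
Eigenvalues: λₙ = 0.86n²π²/1.6² - 8.0833.
First three modes:
  n=1: λ₁ = 0.86π²/1.6² - 8.0833 ≈ -4.768
  n=2: λ₂ = 3.44π²/1.6² - 8.0833 ≈ 5.179
  n=3: λ₃ = 7.74π²/1.6² - 8.0833 ≈ 21.757
Since 0.86π²/1.6² ≈ 3.316 < 8.0833, λ₁ < 0.
The n=1 mode grows fastest (−λₙ is largest for n=1) → dominates.
Asymptotic: u ~ c₁ sin(πx/1.6) e^{4.768t} (exponential growth at rate −λ₁ ≈ 4.768).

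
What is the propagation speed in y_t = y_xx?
Infinite. The heat equation is parabolic, not hyperbolic, so disturbances propagate instantly.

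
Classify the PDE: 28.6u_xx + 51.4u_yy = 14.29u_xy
Rewriting in standard form: 28.6u_xx - 14.29u_xy + 51.4u_yy = 0. A = 28.6, B = -14.29, C = 51.4. Discriminant B² - 4AC = -5675.9559. Since -5675.9559 < 0, elliptic.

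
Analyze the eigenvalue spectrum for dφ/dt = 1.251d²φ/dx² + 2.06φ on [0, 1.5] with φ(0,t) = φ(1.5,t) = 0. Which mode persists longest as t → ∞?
Eigenvalues: λₙ = 1.251n²π²/1.5² - 2.06.
First three modes:
  n=1: λ₁ = 1.251π²/1.5² - 2.06 ≈ 3.428
  n=2: λ₂ = 5.004π²/1.5² - 2.06 ≈ 19.89
  n=3: λ₃ = 11.259π²/1.5² - 2.06 ≈ 47.328
Since 1.251π²/1.5² ≈ 5.488 > 2.06, all λₙ > 0.
The n=1 mode decays slowest → dominates as t → ∞.
Asymptotic: φ ~ c₁ sin(πx/1.5) e^{-λ₁t} with decay rate λ₁ ≈ 3.428.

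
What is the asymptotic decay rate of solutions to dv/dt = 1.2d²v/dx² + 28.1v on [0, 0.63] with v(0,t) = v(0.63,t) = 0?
Eigenvalues: λₙ = 1.2n²π²/0.63² - 28.1.
First three modes:
  n=1: λ₁ = 1.2π²/0.63² - 28.1 ≈ 1.74
  n=2: λ₂ = 4.8π²/0.63² - 28.1 ≈ 91.26
  n=3: λ₃ = 10.8π²/0.63² - 28.1 ≈ 240.461
Since 1.2π²/0.63² ≈ 29.84 > 28.1, all λₙ > 0.
The n=1 mode decays slowest → dominates as t → ∞.
Asymptotic: v ~ c₁ sin(πx/0.63) e^{-λ₁t} with decay rate λ₁ ≈ 1.74.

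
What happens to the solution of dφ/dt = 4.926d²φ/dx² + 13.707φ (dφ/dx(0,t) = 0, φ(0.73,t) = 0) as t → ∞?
φ → 0. Diffusion dominates reaction (r=13.707 < κπ²/(4L²)≈22.81); solution decays.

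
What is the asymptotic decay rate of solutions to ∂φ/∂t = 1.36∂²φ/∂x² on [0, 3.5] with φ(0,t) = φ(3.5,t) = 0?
Eigenvalues: λₙ = 1.36n²π²/3.5².
First three modes:
  n=1: λ₁ = 1.36π²/3.5² ≈ 1.096
  n=2: λ₂ = 5.44π²/3.5² ≈ 4.383 (4× faster decay)
  n=3: λ₃ = 12.24π²/3.5² ≈ 9.862 (9× faster decay)
As t → ∞, higher modes decay exponentially faster. The n=1 mode dominates: φ ~ c₁ sin(πx/3.5) e^{-λ₁t}.
Decay rate: λ₁ = 1.36π²/3.5² ≈ 1.096.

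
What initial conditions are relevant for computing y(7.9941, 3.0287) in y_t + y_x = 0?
A single point: x = 4.9654. The characteristic through (7.9941, 3.0287) is x - 1t = const, so x = 7.9941 - 1·3.0287 = 4.9654.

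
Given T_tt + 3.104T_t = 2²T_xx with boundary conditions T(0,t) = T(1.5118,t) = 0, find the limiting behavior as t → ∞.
T → 0. Damping (γ=3.104) dissipates energy; oscillations decay exponentially.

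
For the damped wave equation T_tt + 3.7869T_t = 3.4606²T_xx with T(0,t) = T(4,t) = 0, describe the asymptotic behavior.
T → 0. Damping (γ=3.7869) dissipates energy; oscillations decay exponentially.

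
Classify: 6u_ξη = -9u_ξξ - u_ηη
Rewriting in standard form: 9u_ξξ + 6u_ξη + u_ηη = 0. Parabolic (discriminant = 0).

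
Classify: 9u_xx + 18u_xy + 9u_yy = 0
Parabolic (discriminant = 0).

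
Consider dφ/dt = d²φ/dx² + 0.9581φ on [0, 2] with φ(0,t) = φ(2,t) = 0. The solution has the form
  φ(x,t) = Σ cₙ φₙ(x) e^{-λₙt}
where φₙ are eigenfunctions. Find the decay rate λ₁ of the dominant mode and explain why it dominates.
Eigenvalues: λₙ = n²π²/2² - 0.9581.
First three modes:
  n=1: λ₁ = π²/2² - 0.9581 ≈ 1.509
  n=2: λ₂ = 4π²/2² - 0.9581 ≈ 8.912
  n=3: λ₃ = 9π²/2² - 0.9581 ≈ 21.249
Since π²/2² ≈ 2.467 > 0.9581, all λₙ > 0.
The n=1 mode decays slowest → dominates as t → ∞.
Asymptotic: φ ~ c₁ sin(πx/2) e^{-λ₁t} with decay rate λ₁ ≈ 1.509.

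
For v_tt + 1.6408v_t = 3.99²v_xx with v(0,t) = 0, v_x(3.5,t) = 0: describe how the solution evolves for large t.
v → 0. Damping (γ=1.6408) dissipates energy; oscillations decay exponentially.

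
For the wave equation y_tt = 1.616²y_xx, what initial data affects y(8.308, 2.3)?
Domain of dependence: [4.5912, 12.0248]. Signals travel at speed 1.616, so data within |x - 8.308| ≤ 1.616·2.3 = 3.7168 can reach the point.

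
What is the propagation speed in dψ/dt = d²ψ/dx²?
Infinite. The heat equation is parabolic, not hyperbolic, so disturbances propagate instantly.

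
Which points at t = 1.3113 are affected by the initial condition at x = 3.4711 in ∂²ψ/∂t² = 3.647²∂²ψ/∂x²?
Domain of influence: [-1.3112111, 8.2534111]. Data at x = 3.4711 spreads outward at speed 3.647.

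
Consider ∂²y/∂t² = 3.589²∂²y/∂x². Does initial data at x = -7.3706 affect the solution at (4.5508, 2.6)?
No. The domain of dependence is [-4.7806, 13.8822], and -7.3706 is outside this interval.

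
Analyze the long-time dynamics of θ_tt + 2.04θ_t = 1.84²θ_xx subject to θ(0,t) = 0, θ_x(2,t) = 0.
Long-time behavior: θ → 0. Damping (γ=2.04) dissipates energy; oscillations decay exponentially.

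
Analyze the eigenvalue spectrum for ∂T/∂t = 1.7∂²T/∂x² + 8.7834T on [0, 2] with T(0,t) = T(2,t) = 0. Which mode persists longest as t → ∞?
Eigenvalues: λₙ = 1.7n²π²/2² - 8.7834.
First three modes:
  n=1: λ₁ = 1.7π²/2² - 8.7834 ≈ -4.589
  n=2: λ₂ = 6.8π²/2² - 8.7834 ≈ 7.995
  n=3: λ₃ = 15.3π²/2² - 8.7834 ≈ 28.968
Since 1.7π²/2² ≈ 4.195 < 8.7834, λ₁ < 0.
The n=1 mode grows fastest (−λₙ is largest for n=1) → dominates.
Asymptotic: T ~ c₁ sin(πx/2) e^{4.589t} (exponential growth at rate −λ₁ ≈ 4.589).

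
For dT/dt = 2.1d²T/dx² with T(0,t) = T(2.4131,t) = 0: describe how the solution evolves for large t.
T → 0. Heat diffuses out through both boundaries.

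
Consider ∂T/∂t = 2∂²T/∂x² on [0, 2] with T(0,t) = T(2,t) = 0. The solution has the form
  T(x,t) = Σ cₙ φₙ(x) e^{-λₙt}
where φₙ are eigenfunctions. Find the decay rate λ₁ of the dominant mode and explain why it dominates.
Eigenvalues: λₙ = 2n²π²/2².
First three modes:
  n=1: λ₁ = 2π²/2² ≈ 4.935
  n=2: λ₂ = 8π²/2² ≈ 19.739 (4× faster decay)
  n=3: λ₃ = 18π²/2² ≈ 44.413 (9× faster decay)
As t → ∞, higher modes decay exponentially faster. The n=1 mode dominates: T ~ c₁ sin(πx/2) e^{-λ₁t}.
Decay rate: λ₁ = 2π²/2² ≈ 4.935.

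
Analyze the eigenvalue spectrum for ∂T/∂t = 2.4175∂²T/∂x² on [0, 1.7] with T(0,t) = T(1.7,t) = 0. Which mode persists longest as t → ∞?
Eigenvalues: λₙ = 2.4175n²π²/1.7².
First three modes:
  n=1: λ₁ = 2.4175π²/1.7² ≈ 8.256
  n=2: λ₂ = 9.67π²/1.7² ≈ 33.024 (4× faster decay)
  n=3: λ₃ = 21.7575π²/1.7² ≈ 74.304 (9× faster decay)
As t → ∞, higher modes decay exponentially faster. The n=1 mode dominates: T ~ c₁ sin(πx/1.7) e^{-λ₁t}.
Decay rate: λ₁ = 2.4175π²/1.7² ≈ 8.256.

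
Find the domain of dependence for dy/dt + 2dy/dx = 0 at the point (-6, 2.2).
A single point: x = -10.4. The characteristic through (-6, 2.2) is x - 2t = const, so x = -6 - 2·2.2 = -10.4.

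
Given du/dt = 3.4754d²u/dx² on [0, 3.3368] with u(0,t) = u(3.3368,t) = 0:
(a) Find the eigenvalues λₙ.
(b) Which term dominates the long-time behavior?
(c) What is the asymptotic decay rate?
Eigenvalues: λₙ = 3.4754n²π²/3.3368².
First three modes:
  n=1: λ₁ = 3.4754π²/3.3368² ≈ 3.081
  n=2: λ₂ = 13.9016π²/3.3368² ≈ 12.323 (4× faster decay)
  n=3: λ₃ = 31.2786π²/3.3368² ≈ 27.726 (9× faster decay)
As t → ∞, higher modes decay exponentially faster. The n=1 mode dominates: u ~ c₁ sin(πx/3.3368) e^{-λ₁t}.
Decay rate: λ₁ = 3.4754π²/3.3368² ≈ 3.081.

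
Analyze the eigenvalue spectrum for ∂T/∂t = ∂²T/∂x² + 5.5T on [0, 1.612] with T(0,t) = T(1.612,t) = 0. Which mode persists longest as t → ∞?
Eigenvalues: λₙ = n²π²/1.612² - 5.5.
First three modes:
  n=1: λ₁ = π²/1.612² - 5.5 ≈ -1.702
  n=2: λ₂ = 4π²/1.612² - 5.5 ≈ 9.693
  n=3: λ₃ = 9π²/1.612² - 5.5 ≈ 28.683
Since π²/1.612² ≈ 3.798 < 5.5, λ₁ < 0.
The n=1 mode grows fastest (−λₙ is largest for n=1) → dominates.
Asymptotic: T ~ c₁ sin(πx/1.612) e^{1.702t} (exponential growth at rate −λ₁ ≈ 1.702).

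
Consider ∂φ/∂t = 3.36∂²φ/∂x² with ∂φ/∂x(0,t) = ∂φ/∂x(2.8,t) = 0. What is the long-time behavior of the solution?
As t → ∞, φ → constant (steady state). Heat is conserved (no flux at boundaries); solution approaches the spatial average.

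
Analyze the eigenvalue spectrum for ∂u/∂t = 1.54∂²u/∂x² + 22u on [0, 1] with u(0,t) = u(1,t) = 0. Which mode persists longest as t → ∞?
Eigenvalues: λₙ = 1.54n²π²/1² - 22.
First three modes:
  n=1: λ₁ = 1.54π² - 22 ≈ -6.801
  n=2: λ₂ = 6.16π² - 22 ≈ 38.797
  n=3: λ₃ = 13.86π² - 22 ≈ 114.793
Since 1.54π² ≈ 15.199 < 22, λ₁ < 0.
The n=1 mode grows fastest (−λₙ is largest for n=1) → dominates.
Asymptotic: u ~ c₁ sin(πx/1) e^{6.801t} (exponential growth at rate −λ₁ ≈ 6.801).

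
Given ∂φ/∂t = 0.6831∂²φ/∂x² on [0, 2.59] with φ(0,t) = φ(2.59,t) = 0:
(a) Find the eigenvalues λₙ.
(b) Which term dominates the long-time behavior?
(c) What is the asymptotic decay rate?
Eigenvalues: λₙ = 0.6831n²π²/2.59².
First three modes:
  n=1: λ₁ = 0.6831π²/2.59² ≈ 1.005
  n=2: λ₂ = 2.7324π²/2.59² ≈ 4.02 (4× faster decay)
  n=3: λ₃ = 6.1479π²/2.59² ≈ 9.045 (9× faster decay)
As t → ∞, higher modes decay exponentially faster. The n=1 mode dominates: φ ~ c₁ sin(πx/2.59) e^{-λ₁t}.
Decay rate: λ₁ = 0.6831π²/2.59² ≈ 1.005.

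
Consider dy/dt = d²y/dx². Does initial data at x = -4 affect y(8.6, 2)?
Yes, for any finite x. The heat equation has infinite propagation speed, so all initial data affects all points at any t > 0.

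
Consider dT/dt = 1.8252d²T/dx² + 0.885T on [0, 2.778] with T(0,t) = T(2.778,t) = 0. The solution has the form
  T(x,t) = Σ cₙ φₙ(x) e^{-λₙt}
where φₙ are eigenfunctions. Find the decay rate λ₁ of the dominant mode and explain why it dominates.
Eigenvalues: λₙ = 1.8252n²π²/2.778² - 0.885.
First three modes:
  n=1: λ₁ = 1.8252π²/2.778² - 0.885 ≈ 1.449
  n=2: λ₂ = 7.3008π²/2.778² - 0.885 ≈ 8.452
  n=3: λ₃ = 16.4268π²/2.778² - 0.885 ≈ 20.123
Since 1.8252π²/2.778² ≈ 2.334 > 0.885, all λₙ > 0.
The n=1 mode decays slowest → dominates as t → ∞.
Asymptotic: T ~ c₁ sin(πx/2.778) e^{-λ₁t} with decay rate λ₁ ≈ 1.449.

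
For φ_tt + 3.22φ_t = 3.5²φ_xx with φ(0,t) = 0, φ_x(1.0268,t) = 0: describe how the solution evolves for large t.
φ → 0. Damping (γ=3.22) dissipates energy; oscillations decay exponentially.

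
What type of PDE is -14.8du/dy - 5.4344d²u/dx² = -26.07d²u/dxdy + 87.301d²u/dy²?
Rewriting in standard form: -5.4344d²u/dx² + 26.07d²u/dxdy - 87.301d²u/dy² - 14.8du/dy = 0. With A = -5.4344, B = 26.07, C = -87.301, the discriminant is -1218.0693176. This is an elliptic PDE.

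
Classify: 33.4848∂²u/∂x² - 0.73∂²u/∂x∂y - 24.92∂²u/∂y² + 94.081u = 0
Hyperbolic (discriminant = 3338.297764).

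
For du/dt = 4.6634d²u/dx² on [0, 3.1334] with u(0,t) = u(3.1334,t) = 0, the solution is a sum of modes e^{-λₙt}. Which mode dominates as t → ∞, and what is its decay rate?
Eigenvalues: λₙ = 4.6634n²π²/3.1334².
First three modes:
  n=1: λ₁ = 4.6634π²/3.1334² ≈ 4.688
  n=2: λ₂ = 18.6536π²/3.1334² ≈ 18.751 (4× faster decay)
  n=3: λ₃ = 41.9706π²/3.1334² ≈ 42.19 (9× faster decay)
As t → ∞, higher modes decay exponentially faster. The n=1 mode dominates: u ~ c₁ sin(πx/3.1334) e^{-λ₁t}.
Decay rate: λ₁ = 4.6634π²/3.1334² ≈ 4.688.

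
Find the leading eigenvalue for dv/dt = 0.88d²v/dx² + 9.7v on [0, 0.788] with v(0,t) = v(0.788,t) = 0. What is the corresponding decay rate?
Eigenvalues: λₙ = 0.88n²π²/0.788² - 9.7.
First three modes:
  n=1: λ₁ = 0.88π²/0.788² - 9.7 ≈ 4.287
  n=2: λ₂ = 3.52π²/0.788² - 9.7 ≈ 46.249
  n=3: λ₃ = 7.92π²/0.788² - 9.7 ≈ 116.185
Since 0.88π²/0.788² ≈ 13.987 > 9.7, all λₙ > 0.
The n=1 mode decays slowest → dominates as t → ∞.
Asymptotic: v ~ c₁ sin(πx/0.788) e^{-λ₁t} with decay rate λ₁ ≈ 4.287.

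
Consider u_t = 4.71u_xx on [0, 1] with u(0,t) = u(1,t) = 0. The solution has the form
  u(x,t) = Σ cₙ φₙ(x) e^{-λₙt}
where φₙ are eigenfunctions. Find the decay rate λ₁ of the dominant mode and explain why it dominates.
Eigenvalues: λₙ = 4.71n²π².
First three modes:
  n=1: λ₁ = 4.71π² ≈ 46.486
  n=2: λ₂ = 18.84π² ≈ 185.943 (4× faster decay)
  n=3: λ₃ = 42.39π² ≈ 418.373 (9× faster decay)
As t → ∞, higher modes decay exponentially faster. The n=1 mode dominates: u ~ c₁ sin(πx) e^{-λ₁t}.
Decay rate: λ₁ = 4.71π² ≈ 46.486.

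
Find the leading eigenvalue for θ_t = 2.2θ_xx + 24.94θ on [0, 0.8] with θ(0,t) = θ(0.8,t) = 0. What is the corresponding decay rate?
Eigenvalues: λₙ = 2.2n²π²/0.8² - 24.94.
First three modes:
  n=1: λ₁ = 2.2π²/0.8² - 24.94 ≈ 8.987
  n=2: λ₂ = 8.8π²/0.8² - 24.94 ≈ 110.767
  n=3: λ₃ = 19.8π²/0.8² - 24.94 ≈ 280.401
Since 2.2π²/0.8² ≈ 33.927 > 24.94, all λₙ > 0.
The n=1 mode decays slowest → dominates as t → ∞.
Asymptotic: θ ~ c₁ sin(πx/0.8) e^{-λ₁t} with decay rate λ₁ ≈ 8.987.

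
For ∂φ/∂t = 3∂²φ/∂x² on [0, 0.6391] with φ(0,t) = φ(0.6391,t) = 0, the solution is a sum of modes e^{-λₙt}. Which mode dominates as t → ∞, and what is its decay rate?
Eigenvalues: λₙ = 3n²π²/0.6391².
First three modes:
  n=1: λ₁ = 3π²/0.6391² ≈ 72.491
  n=2: λ₂ = 12π²/0.6391² ≈ 289.964 (4× faster decay)
  n=3: λ₃ = 27π²/0.6391² ≈ 652.418 (9× faster decay)
As t → ∞, higher modes decay exponentially faster. The n=1 mode dominates: φ ~ c₁ sin(πx/0.6391) e^{-λ₁t}.
Decay rate: λ₁ = 3π²/0.6391² ≈ 72.491.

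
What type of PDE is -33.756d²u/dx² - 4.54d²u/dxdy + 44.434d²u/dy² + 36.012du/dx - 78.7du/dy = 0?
With A = -33.756, B = -4.54, C = 44.434, the discriminant is 6020.268016. This is a hyperbolic PDE.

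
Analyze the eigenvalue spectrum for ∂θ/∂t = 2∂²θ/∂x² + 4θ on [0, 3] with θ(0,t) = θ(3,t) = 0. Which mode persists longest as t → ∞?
Eigenvalues: λₙ = 2n²π²/3² - 4.
First three modes:
  n=1: λ₁ = 2π²/3² - 4 ≈ -1.807
  n=2: λ₂ = 8π²/3² - 4 ≈ 4.773
  n=3: λ₃ = 18π²/3² - 4 ≈ 15.739
Since 2π²/3² ≈ 2.193 < 4, λ₁ < 0.
The n=1 mode grows fastest (−λₙ is largest for n=1) → dominates.
Asymptotic: θ ~ c₁ sin(πx/3) e^{1.807t} (exponential growth at rate −λ₁ ≈ 1.807).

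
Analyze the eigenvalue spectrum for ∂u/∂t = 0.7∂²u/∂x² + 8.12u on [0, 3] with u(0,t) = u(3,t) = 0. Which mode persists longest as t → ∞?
Eigenvalues: λₙ = 0.7n²π²/3² - 8.12.
First three modes:
  n=1: λ₁ = 0.7π²/3² - 8.12 ≈ -7.352
  n=2: λ₂ = 2.8π²/3² - 8.12 ≈ -5.049
  n=3: λ₃ = 6.3π²/3² - 8.12 ≈ -1.211
Since 0.7π²/3² ≈ 0.768 < 8.12, λ₁ < 0.
The n=1 mode grows fastest (−λₙ is largest for n=1) → dominates.
Asymptotic: u ~ c₁ sin(πx/3) e^{7.352t} (exponential growth at rate −λ₁ ≈ 7.352).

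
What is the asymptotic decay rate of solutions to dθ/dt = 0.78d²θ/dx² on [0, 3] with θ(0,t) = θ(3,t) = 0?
Eigenvalues: λₙ = 0.78n²π²/3².
First three modes:
  n=1: λ₁ = 0.78π²/3² ≈ 0.855
  n=2: λ₂ = 3.12π²/3² ≈ 3.421 (4× faster decay)
  n=3: λ₃ = 7.02π²/3² ≈ 7.698 (9× faster decay)
As t → ∞, higher modes decay exponentially faster. The n=1 mode dominates: θ ~ c₁ sin(πx/3) e^{-λ₁t}.
Decay rate: λ₁ = 0.78π²/3² ≈ 0.855.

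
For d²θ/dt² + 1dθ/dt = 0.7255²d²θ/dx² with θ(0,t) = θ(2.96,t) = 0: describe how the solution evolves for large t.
θ → 0. Damping (γ=1) dissipates energy; oscillations decay exponentially.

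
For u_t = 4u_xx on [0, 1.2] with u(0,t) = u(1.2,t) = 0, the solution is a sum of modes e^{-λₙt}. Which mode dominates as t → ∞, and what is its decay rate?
Eigenvalues: λₙ = 4n²π²/1.2².
First three modes:
  n=1: λ₁ = 4π²/1.2² ≈ 27.416
  n=2: λ₂ = 16π²/1.2² ≈ 109.662 (4× faster decay)
  n=3: λ₃ = 36π²/1.2² ≈ 246.74 (9× faster decay)
As t → ∞, higher modes decay exponentially faster. The n=1 mode dominates: u ~ c₁ sin(πx/1.2) e^{-λ₁t}.
Decay rate: λ₁ = 4π²/1.2² ≈ 27.416.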